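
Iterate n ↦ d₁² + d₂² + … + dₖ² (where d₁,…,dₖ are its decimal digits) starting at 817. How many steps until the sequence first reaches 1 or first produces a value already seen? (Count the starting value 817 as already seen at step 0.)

13

817 → 8² + 1² + 7² = 64 + 1 + 49 = 114
114 → 1² + 1² + 4² = 1 + 1 + 16 = 18
18 → 1² + 8² = 1 + 64 = 65
65 → 6² + 5² = 36 + 25 = 61
61 → 6² + 1² = 36 + 1 = 37
37 → 3² + 7² = 9 + 49 = 58
58 → 5² + 8² = 25 + 64 = 89
89 → 8² + 9² = 64 + 81 = 145
145 → 1² + 4² + 5² = 1 + 16 + 25 = 42
42 → 4² + 2² = 16 + 4 = 20
20 → 2² + 0² = 4 + 0 = 4
4 → 4² = 16
16 → 1² + 6² = 1 + 36 = 37  — 37 repeats.
That took 13 steps.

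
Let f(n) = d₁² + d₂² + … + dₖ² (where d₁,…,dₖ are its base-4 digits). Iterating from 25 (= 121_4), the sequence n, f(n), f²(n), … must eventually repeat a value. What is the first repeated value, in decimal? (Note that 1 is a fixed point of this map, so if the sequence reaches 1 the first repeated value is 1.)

25 = (1,2,1)_4 → 1² + 2² + 1² = 1 + 4 + 1 = 6
6 = (1,2)_4 → 1² + 2² = 1 + 4 = 5
5 = (1,1)_4 → 1² + 1² = 1 + 1 = 2
2 = (2)_4 → 2² = 4
4 = (1,0)_4 → 1² + 0² = 1 + 0 = 1  — reached the fixed point 1.
1 → 1, so 1 is the first repeated value.

1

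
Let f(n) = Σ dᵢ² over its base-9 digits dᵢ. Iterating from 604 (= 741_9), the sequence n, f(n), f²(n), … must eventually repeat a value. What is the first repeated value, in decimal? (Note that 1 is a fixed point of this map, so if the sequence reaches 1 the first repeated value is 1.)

604 = (7,4,1)_9 → 7² + 4² + 1² = 66
66 = (7,3)_9 → 7² + 3² = 58
58 = (6,4)_9 → 6² + 4² = 52
52 = (5,7)_9 → 5² + 7² = 74
74 = (8,2)_9 → 8² + 2² = 68
68 = (7,5)_9 → 7² + 5² = 74  — 74 already appeared earlier.

74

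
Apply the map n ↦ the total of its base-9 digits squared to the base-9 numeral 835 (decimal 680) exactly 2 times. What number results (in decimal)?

680 = (8,3,5)_9 → 98
98 = (1,1,8)_9 → 66

66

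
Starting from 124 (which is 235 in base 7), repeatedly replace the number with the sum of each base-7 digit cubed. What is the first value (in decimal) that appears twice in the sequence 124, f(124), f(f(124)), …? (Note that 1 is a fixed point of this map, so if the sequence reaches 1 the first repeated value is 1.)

124 = (2,3,5)_7 → 2³ + 3³ + 5³ = 8 + 27 + 125 = 160
160 = (3,1,6)_7 → 3³ + 1³ + 6³ = 27 + 1 + 216 = 244
244 = (4,6,6)_7 → 4³ + 6³ + 6³ = 64 + 216 + 216 = 496
496 = (1,3,0,6)_7 → 1³ + 3³ + 0³ + 6³ = 1 + 27 + 0 + 216 = 244  — 244 already appeared earlier.

244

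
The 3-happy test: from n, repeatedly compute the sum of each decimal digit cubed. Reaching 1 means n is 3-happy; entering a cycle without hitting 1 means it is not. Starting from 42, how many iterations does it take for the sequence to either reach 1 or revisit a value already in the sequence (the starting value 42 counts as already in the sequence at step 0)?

4

42 → 4³ + 2³ = 72
72 → 7³ + 2³ = 351
351 → 3³ + 5³ + 1³ = 153
153 → 1³ + 5³ + 3³ = 153  — 153 repeats.
That took 4 steps.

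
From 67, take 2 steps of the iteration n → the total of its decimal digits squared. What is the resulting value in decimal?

89

67 → 6² + 7² = 36 + 49 = 85
85 → 8² + 5² = 64 + 25 = 89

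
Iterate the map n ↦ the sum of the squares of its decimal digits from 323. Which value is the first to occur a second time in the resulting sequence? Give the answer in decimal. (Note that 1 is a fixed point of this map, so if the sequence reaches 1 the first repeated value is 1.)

323 → 22
22 → 8
8 → 64
64 → 52
52 → 29
29 → 85
85 → 89
89 → 145
145 → 42
42 → 20
20 → 4
4 → 16
16 → 37
37 → 58
58 → 89  — 89 already appeared earlier.

89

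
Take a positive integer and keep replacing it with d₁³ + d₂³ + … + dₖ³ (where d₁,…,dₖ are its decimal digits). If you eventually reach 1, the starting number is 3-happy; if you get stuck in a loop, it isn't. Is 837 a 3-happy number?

not 3-happy

837 → 8³ + 3³ + 7³ = 882
882 → 8³ + 8³ + 2³ = 1032
1032 → 1³ + 0³ + 3³ + 2³ = 36
36 → 3³ + 6³ = 243
243 → 2³ + 4³ + 3³ = 99
99 → 9³ + 9³ = 1458
1458 → 1³ + 4³ + 5³ + 8³ = 702
702 → 7³ + 0³ + 2³ = 351
351 → 3³ + 5³ + 1³ = 153
153 → 1³ + 5³ + 3³ = 153  — 153 already seen; the sequence cycles without reaching 1.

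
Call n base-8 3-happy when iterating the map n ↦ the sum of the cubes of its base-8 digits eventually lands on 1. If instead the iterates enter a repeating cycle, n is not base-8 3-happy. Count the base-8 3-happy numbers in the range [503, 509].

503: 503 → 902 → 433 → 433  — not base-8 3-happy
504: 504 → 686 → 350 → 368 → 341 → 258 → 72 → 2 → 8 → 1  — base-8 3-happy
505: 505 → 687 → 477 → 495 → 811 → 217 → 55 → 559 → 469 → 476 → 434 → 440 → 559  — not base-8 3-happy
506: 506 → 694 → 441 → 560 → 217 → 55 → 559 → 469 → 476 → 434 → 440 → 559  — not base-8 3-happy
507: 507 → 713 → 30 → 243 → 270 → 281 → 92 → 92  — not base-8 3-happy
508: 508 → 750 → 369 → 342 → 349 → 277 → 197 → 152 → 35 → 91 → 55 → 559 → 469 → 476 → 434 → 440 → 559  — not base-8 3-happy
509: 509 → 811 → 217 → 55 → 559 → 469 → 476 → 434 → 440 → 559  — not base-8 3-happy
base-8 3-happy: 504

1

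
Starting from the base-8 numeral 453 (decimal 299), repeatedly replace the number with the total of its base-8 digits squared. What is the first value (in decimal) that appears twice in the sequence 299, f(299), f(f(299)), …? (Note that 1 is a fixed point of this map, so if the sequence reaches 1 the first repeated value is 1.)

25

299 = (4,5,3)_8 → 4² + 5² + 3² = 50
50 = (6,2)_8 → 6² + 2² = 40
40 = (5,0)_8 → 5² + 0² = 25
25 = (3,1)_8 → 3² + 1² = 10
10 = (1,2)_8 → 1² + 2² = 5
5 = (5)_8 → 5² = 25  — 25 already appeared earlier.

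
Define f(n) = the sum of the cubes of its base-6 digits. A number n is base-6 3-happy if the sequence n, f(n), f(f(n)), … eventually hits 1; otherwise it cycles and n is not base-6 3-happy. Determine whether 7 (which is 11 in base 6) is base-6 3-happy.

7 = (1,1)_6 → 1³ + 1³ = 2
2 = (2)_6 → 2³ = 8
8 = (1,2)_6 → 1³ + 2³ = 9
9 = (1,3)_6 → 1³ + 3³ = 28
28 = (4,4)_6 → 4³ + 4³ = 128
128 = (3,3,2)_6 → 3³ + 3³ + 2³ = 62
62 = (1,4,2)_6 → 1³ + 4³ + 2³ = 73
73 = (2,0,1)_6 → 2³ + 0³ + 1³ = 9  — 9 already seen; the sequence cycles without reaching 1.

not base-6 3-happy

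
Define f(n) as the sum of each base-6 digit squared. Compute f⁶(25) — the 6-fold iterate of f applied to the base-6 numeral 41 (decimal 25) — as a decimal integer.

13

25 = (4,1)_6 → 17
17 = (2,5)_6 → 29
29 = (4,5)_6 → 41
41 = (1,0,5)_6 → 26
26 = (4,2)_6 → 20
20 = (3,2)_6 → 13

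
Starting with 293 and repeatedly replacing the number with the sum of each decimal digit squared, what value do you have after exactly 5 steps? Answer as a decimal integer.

293 → 2² + 9² + 3² = 4 + 81 + 9 = 94
94 → 9² + 4² = 81 + 16 = 97
97 → 9² + 7² = 81 + 49 = 130
130 → 1² + 3² + 0² = 1 + 9 + 0 = 10
10 → 1² + 0² = 1 + 0 = 1

1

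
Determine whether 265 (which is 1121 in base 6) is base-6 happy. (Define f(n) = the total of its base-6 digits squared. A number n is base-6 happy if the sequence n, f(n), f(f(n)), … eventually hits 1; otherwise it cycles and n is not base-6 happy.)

265 = (1,1,2,1)_6 → 1² + 1² + 2² + 1² = 1 + 1 + 4 + 1 = 7
7 = (1,1)_6 → 1² + 1² = 1 + 1 = 2
2 = (2)_6 → 2² = 4
4 = (4)_6 → 4² = 16
16 = (2,4)_6 → 2² + 4² = 4 + 16 = 20
20 = (3,2)_6 → 3² + 2² = 9 + 4 = 13
13 = (2,1)_6 → 2² + 1² = 4 + 1 = 5
5 = (5)_6 → 5² = 25
25 = (4,1)_6 → 4² + 1² = 16 + 1 = 17
17 = (2,5)_6 → 2² + 5² = 4 + 25 = 29
29 = (4,5)_6 → 4² + 5² = 16 + 25 = 41
41 = (1,0,5)_6 → 1² + 0² + 5² = 1 + 0 + 25 = 26
26 = (4,2)_6 → 4² + 2² = 16 + 4 = 20  — 20 already seen; the sequence cycles without reaching 1.

not base-6 happy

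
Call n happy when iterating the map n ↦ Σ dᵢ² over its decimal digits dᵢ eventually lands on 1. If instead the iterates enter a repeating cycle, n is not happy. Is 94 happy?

94 → 9² + 4² = 97
97 → 9² + 7² = 130
130 → 1² + 3² + 0² = 10
10 → 1² + 0² = 1  — reached 1.

happy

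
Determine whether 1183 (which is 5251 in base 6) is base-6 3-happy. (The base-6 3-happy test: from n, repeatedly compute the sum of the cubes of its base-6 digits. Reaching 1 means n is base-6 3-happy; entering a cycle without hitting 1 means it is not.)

1183 = (5,2,5,1)_6 → 5³ + 2³ + 5³ + 1³ = 125 + 8 + 125 + 1 = 259
259 = (1,1,1,1)_6 → 1³ + 1³ + 1³ + 1³ = 1 + 1 + 1 + 1 = 4
4 = (4)_6 → 4³ = 64
64 = (1,4,4)_6 → 1³ + 4³ + 4³ = 1 + 64 + 64 = 129
129 = (3,3,3)_6 → 3³ + 3³ + 3³ = 27 + 27 + 27 = 81
81 = (2,1,3)_6 → 2³ + 1³ + 3³ = 8 + 1 + 27 = 36
36 = (1,0,0)_6 → 1³ + 0³ + 0³ = 1 + 0 + 0 = 1  — reached 1.

base-6 3-happy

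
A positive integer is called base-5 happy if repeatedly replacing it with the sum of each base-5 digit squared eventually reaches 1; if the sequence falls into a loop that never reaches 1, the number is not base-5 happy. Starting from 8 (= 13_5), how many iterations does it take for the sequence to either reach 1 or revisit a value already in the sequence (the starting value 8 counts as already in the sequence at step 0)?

8 = (1,3)_5 → 1² + 3² = 10
10 = (2,0)_5 → 2² + 0² = 4
4 = (4)_5 → 4² = 16
16 = (3,1)_5 → 3² + 1² = 10  — 10 repeats.
That took 4 steps.

4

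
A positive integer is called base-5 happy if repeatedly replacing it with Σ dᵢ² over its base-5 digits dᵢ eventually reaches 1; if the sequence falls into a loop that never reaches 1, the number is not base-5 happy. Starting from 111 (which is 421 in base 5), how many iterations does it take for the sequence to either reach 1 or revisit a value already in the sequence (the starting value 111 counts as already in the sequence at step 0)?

111 = (4,2,1)_5 → 4² + 2² + 1² = 16 + 4 + 1 = 21
21 = (4,1)_5 → 4² + 1² = 16 + 1 = 17
17 = (3,2)_5 → 3² + 2² = 9 + 4 = 13
13 = (2,3)_5 → 2² + 3² = 4 + 9 = 13  — 13 repeats.
That took 4 steps.

4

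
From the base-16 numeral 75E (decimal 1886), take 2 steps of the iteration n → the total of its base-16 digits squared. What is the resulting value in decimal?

197

1886 = (7,5,14)_16 → 7² + 5² + 14² = 49 + 25 + 196 = 270
270 = (1,0,14)_16 → 1² + 0² + 14² = 1 + 0 + 196 = 197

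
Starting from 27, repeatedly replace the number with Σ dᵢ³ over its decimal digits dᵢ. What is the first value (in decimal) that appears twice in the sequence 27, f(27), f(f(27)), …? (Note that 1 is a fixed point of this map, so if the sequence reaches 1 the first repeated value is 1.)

153

27 → 2³ + 7³ = 8 + 343 = 351
351 → 3³ + 5³ + 1³ = 27 + 125 + 1 = 153
153 → 1³ + 5³ + 3³ = 1 + 125 + 27 = 153  — 153 already appeared earlier.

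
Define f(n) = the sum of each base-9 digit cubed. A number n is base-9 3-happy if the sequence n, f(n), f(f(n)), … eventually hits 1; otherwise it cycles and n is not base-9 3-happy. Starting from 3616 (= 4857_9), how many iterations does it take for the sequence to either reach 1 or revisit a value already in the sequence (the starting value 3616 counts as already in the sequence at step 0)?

3616 = (4,8,5,7)_9 → 4³ + 8³ + 5³ + 7³ = 64 + 512 + 125 + 343 = 1044
1044 = (1,3,8,0)_9 → 1³ + 3³ + 8³ + 0³ = 1 + 27 + 512 + 0 = 540
540 = (6,6,0)_9 → 6³ + 6³ + 0³ = 216 + 216 + 0 = 432
432 = (5,3,0)_9 → 5³ + 3³ + 0³ = 125 + 27 + 0 = 152
152 = (1,7,8)_9 → 1³ + 7³ + 8³ = 1 + 343 + 512 = 856
856 = (1,1,5,1)_9 → 1³ + 1³ + 5³ + 1³ = 1 + 1 + 125 + 1 = 128
128 = (1,5,2)_9 → 1³ + 5³ + 2³ = 1 + 125 + 8 = 134
134 = (1,5,8)_9 → 1³ + 5³ + 8³ = 1 + 125 + 512 = 638
638 = (7,7,8)_9 → 7³ + 7³ + 8³ = 343 + 343 + 512 = 1198
1198 = (1,5,7,1)_9 → 1³ + 5³ + 7³ + 1³ = 1 + 125 + 343 + 1 = 470
470 = (5,7,2)_9 → 5³ + 7³ + 2³ = 125 + 343 + 8 = 476
476 = (5,7,8)_9 → 5³ + 7³ + 8³ = 125 + 343 + 512 = 980
980 = (1,3,0,8)_9 → 1³ + 3³ + 0³ + 8³ = 1 + 27 + 0 + 512 = 540  — 540 repeats.
That took 13 steps.

13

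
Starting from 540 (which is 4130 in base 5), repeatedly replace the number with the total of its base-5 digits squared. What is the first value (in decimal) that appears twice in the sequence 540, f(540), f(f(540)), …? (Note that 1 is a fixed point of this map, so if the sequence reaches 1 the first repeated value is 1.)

4

540 = (4,1,3,0)_5 → 4² + 1² + 3² + 0² = 16 + 1 + 9 + 0 = 26
26 = (1,0,1)_5 → 1² + 0² + 1² = 1 + 0 + 1 = 2
2 = (2)_5 → 2² = 4
4 = (4)_5 → 4² = 16
16 = (3,1)_5 → 3² + 1² = 9 + 1 = 10
10 = (2,0)_5 → 2² + 0² = 4 + 0 = 4  — 4 already appeared earlier.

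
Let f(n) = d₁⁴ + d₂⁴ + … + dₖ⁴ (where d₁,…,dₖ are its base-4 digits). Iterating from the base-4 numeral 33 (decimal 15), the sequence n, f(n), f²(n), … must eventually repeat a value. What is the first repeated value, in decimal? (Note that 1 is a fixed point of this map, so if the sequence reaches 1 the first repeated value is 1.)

15 = (3,3)_4 → 3⁴ + 3⁴ = 81 + 81 = 162
162 = (2,2,0,2)_4 → 2⁴ + 2⁴ + 0⁴ + 2⁴ = 16 + 16 + 0 + 16 = 48
48 = (3,0,0)_4 → 3⁴ + 0⁴ + 0⁴ = 81 + 0 + 0 = 81
81 = (1,1,0,1)_4 → 1⁴ + 1⁴ + 0⁴ + 1⁴ = 1 + 1 + 0 + 1 = 3
3 = (3)_4 → 3⁴ = 81  — 81 already appeared earlier.

81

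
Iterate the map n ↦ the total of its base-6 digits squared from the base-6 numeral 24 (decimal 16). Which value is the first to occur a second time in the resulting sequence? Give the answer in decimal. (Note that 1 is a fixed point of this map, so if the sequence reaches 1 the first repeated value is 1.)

16 = (2,4)_6 → 20
20 = (3,2)_6 → 13
13 = (2,1)_6 → 5
5 = (5)_6 → 25
25 = (4,1)_6 → 17
17 = (2,5)_6 → 29
29 = (4,5)_6 → 41
41 = (1,0,5)_6 → 26
26 = (4,2)_6 → 20  — 20 already appeared earlier.

20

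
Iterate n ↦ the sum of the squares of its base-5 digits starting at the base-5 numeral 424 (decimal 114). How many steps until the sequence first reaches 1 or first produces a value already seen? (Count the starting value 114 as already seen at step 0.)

7

114 = (4,2,4)_5 → 4² + 2² + 4² = 16 + 4 + 16 = 36
36 = (1,2,1)_5 → 1² + 2² + 1² = 1 + 4 + 1 = 6
6 = (1,1)_5 → 1² + 1² = 1 + 1 = 2
2 = (2)_5 → 2² = 4
4 = (4)_5 → 4² = 16
16 = (3,1)_5 → 3² + 1² = 9 + 1 = 10
10 = (2,0)_5 → 2² + 0² = 4 + 0 = 4  — 4 repeats.
That took 7 steps.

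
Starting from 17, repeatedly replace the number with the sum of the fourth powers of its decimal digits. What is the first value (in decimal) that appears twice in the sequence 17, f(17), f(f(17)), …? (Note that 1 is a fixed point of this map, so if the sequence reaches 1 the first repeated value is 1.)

8208

17 → 2402
2402 → 288
288 → 8208
8208 → 8208  — 8208 already appeared earlier.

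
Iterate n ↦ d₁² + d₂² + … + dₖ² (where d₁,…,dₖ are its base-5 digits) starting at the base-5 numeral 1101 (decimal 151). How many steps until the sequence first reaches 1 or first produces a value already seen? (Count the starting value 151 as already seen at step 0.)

5

151 = (1,1,0,1)_5 → 1² + 1² + 0² + 1² = 1 + 1 + 0 + 1 = 3
3 = (3)_5 → 3² = 9
9 = (1,4)_5 → 1² + 4² = 1 + 16 = 17
17 = (3,2)_5 → 3² + 2² = 9 + 4 = 13
13 = (2,3)_5 → 2² + 3² = 4 + 9 = 13  — 13 repeats.
That took 5 steps.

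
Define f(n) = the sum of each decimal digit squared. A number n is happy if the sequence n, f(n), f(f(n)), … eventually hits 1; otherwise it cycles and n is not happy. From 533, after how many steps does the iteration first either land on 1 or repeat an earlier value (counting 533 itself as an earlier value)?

13

533 → 5² + 3² + 3² = 43
43 → 4² + 3² = 25
25 → 2² + 5² = 29
29 → 2² + 9² = 85
85 → 8² + 5² = 89
89 → 8² + 9² = 145
145 → 1² + 4² + 5² = 42
42 → 4² + 2² = 20
20 → 2² + 0² = 4
4 → 4² = 16
16 → 1² + 6² = 37
37 → 3² + 7² = 58
58 → 5² + 8² = 89  — 89 repeats.
That took 13 steps.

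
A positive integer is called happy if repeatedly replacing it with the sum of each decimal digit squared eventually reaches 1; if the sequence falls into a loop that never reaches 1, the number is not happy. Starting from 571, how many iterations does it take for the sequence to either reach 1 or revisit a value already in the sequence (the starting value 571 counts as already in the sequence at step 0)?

13

571 → 5² + 7² + 1² = 75
75 → 7² + 5² = 74
74 → 7² + 4² = 65
65 → 6² + 5² = 61
61 → 6² + 1² = 37
37 → 3² + 7² = 58
58 → 5² + 8² = 89
89 → 8² + 9² = 145
145 → 1² + 4² + 5² = 42
42 → 4² + 2² = 20
20 → 2² + 0² = 4
4 → 4² = 16
16 → 1² + 6² = 37  — 37 repeats.
That took 13 steps.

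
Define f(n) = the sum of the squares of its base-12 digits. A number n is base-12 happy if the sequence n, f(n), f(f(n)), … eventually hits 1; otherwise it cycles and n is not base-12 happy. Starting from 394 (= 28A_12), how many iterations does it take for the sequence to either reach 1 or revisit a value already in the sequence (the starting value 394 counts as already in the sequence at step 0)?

394 = (2,8,10)_12 → 2² + 8² + 10² = 4 + 64 + 100 = 168
168 = (1,2,0)_12 → 1² + 2² + 0² = 1 + 4 + 0 = 5
5 = (5)_12 → 5² = 25
25 = (2,1)_12 → 2² + 1² = 4 + 1 = 5  — 5 repeats.
That took 4 steps.

4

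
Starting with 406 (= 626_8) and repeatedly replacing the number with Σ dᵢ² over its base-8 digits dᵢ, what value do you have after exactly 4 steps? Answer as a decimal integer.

1

406 = (6,2,6)_8 → 6² + 2² + 6² = 36 + 4 + 36 = 76
76 = (1,1,4)_8 → 1² + 1² + 4² = 1 + 1 + 16 = 18
18 = (2,2)_8 → 2² + 2² = 4 + 4 = 8
8 = (1,0)_8 → 1² + 0² = 1 + 0 = 1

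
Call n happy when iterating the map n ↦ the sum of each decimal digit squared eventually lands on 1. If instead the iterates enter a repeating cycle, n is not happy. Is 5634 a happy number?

5634 → 86
86 → 100
100 → 1  — reached 1.

happy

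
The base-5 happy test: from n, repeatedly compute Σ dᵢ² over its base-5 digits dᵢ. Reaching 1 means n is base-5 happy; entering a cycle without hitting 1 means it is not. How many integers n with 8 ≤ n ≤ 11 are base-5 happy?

1

8: 8 → 10 → 4 → 16 → 10  (repeats 10)
9: 9 → 17 → 13 → 13  (repeats 13)
10: 10 → 4 → 16 → 10  (repeats 10)
11: 11 → 5 → 1  (reaches 1)
base-5 happy: 11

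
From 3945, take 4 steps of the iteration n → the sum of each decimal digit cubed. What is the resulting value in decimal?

81

3945 → 3³ + 9³ + 4³ + 5³ = 27 + 729 + 64 + 125 = 945
945 → 9³ + 4³ + 5³ = 729 + 64 + 125 = 918
918 → 9³ + 1³ + 8³ = 729 + 1 + 512 = 1242
1242 → 1³ + 2³ + 4³ + 2³ = 1 + 8 + 64 + 8 = 81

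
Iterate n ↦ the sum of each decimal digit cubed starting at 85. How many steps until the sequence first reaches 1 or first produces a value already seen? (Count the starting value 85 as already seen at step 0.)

9

85 → 8³ + 5³ = 637
637 → 6³ + 3³ + 7³ = 586
586 → 5³ + 8³ + 6³ = 853
853 → 8³ + 5³ + 3³ = 664
664 → 6³ + 6³ + 4³ = 496
496 → 4³ + 9³ + 6³ = 1009
1009 → 1³ + 0³ + 0³ + 9³ = 730
730 → 7³ + 3³ + 0³ = 370
370 → 3³ + 7³ + 0³ = 370  — 370 repeats.
That took 9 steps.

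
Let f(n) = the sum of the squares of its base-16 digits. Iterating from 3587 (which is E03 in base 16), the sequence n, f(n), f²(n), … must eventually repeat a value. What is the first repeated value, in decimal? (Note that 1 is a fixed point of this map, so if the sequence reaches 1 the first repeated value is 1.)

3587 = (14,0,3)_16 → 14² + 0² + 3² = 196 + 0 + 9 = 205
205 = (12,13)_16 → 12² + 13² = 144 + 169 = 313
313 = (1,3,9)_16 → 1² + 3² + 9² = 1 + 9 + 81 = 91
91 = (5,11)_16 → 5² + 11² = 25 + 121 = 146
146 = (9,2)_16 → 9² + 2² = 81 + 4 = 85
85 = (5,5)_16 → 5² + 5² = 25 + 25 = 50
50 = (3,2)_16 → 3² + 2² = 9 + 4 = 13
13 = (13)_16 → 13² = 169
169 = (10,9)_16 → 10² + 9² = 100 + 81 = 181
181 = (11,5)_16 → 11² + 5² = 121 + 25 = 146  — 146 already appeared earlier.

146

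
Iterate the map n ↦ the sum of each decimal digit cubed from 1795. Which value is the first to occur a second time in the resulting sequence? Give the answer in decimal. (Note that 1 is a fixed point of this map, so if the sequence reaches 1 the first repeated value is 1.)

1795 → 1³ + 7³ + 9³ + 5³ = 1 + 343 + 729 + 125 = 1198
1198 → 1³ + 1³ + 9³ + 8³ = 1 + 1 + 729 + 512 = 1243
1243 → 1³ + 2³ + 4³ + 3³ = 1 + 8 + 64 + 27 = 100
100 → 1³ + 0³ + 0³ = 1 + 0 + 0 = 1  — reached the fixed point 1.
1 → 1, so 1 is the first repeated value.

1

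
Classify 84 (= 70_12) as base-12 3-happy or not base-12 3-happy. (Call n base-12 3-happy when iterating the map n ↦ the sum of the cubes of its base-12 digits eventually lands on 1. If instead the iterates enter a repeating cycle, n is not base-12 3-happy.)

84 = (7,0)_12 → 7³ + 0³ = 343
343 = (2,4,7)_12 → 2³ + 4³ + 7³ = 415
415 = (2,10,7)_12 → 2³ + 10³ + 7³ = 1351
1351 = (9,4,7)_12 → 9³ + 4³ + 7³ = 1136
1136 = (7,10,8)_12 → 7³ + 10³ + 8³ = 1855
1855 = (1,0,10,7)_12 → 1³ + 0³ + 10³ + 7³ = 1344
1344 = (9,4,0)_12 → 9³ + 4³ + 0³ = 793
793 = (5,6,1)_12 → 5³ + 6³ + 1³ = 342
342 = (2,4,6)_12 → 2³ + 4³ + 6³ = 288
288 = (2,0,0)_12 → 2³ + 0³ + 0³ = 8
8 = (8)_12 → 8³ = 512
512 = (3,6,8)_12 → 3³ + 6³ + 8³ = 755
755 = (5,2,11)_12 → 5³ + 2³ + 11³ = 1464
1464 = (10,2,0)_12 → 10³ + 2³ + 0³ = 1008
1008 = (7,0,0)_12 → 7³ + 0³ + 0³ = 343  — 343 already seen; the sequence cycles without reaching 1.

not base-12 3-happy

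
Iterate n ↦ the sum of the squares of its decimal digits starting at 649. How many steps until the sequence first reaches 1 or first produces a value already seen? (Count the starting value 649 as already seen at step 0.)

6

649 → 133
133 → 19
19 → 82
82 → 68
68 → 100
100 → 1  — reached 1.
That took 6 steps.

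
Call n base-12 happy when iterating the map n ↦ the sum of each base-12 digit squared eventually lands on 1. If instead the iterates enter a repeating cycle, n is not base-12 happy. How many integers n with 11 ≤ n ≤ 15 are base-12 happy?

11: 11 → 121 → 101 → 89 → 74 → 40 → 25 → 5 → 25  — not base-12 happy
12: 12 → 1  — base-12 happy
13: 13 → 2 → 4 → 16 → 17 → 26 → 8 → 64 → 41 → 34 → 104 → 128 → 164 → 66 → 61 → 26  — not base-12 happy
14: 14 → 5 → 25 → 5  — not base-12 happy
15: 15 → 10 → 100 → 80 → 100  — not base-12 happy
base-12 happy: 12

1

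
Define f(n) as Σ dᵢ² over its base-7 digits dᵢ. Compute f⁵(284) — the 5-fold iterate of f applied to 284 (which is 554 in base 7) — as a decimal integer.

284 = (5,5,4)_7 → 66
66 = (1,2,3)_7 → 14
14 = (2,0)_7 → 4
4 = (4)_7 → 16
16 = (2,2)_7 → 8

8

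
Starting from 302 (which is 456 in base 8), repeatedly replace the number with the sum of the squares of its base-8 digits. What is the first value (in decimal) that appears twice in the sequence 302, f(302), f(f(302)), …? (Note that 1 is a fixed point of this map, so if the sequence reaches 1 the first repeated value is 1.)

302 = (4,5,6)_8 → 4² + 5² + 6² = 77
77 = (1,1,5)_8 → 1² + 1² + 5² = 27
27 = (3,3)_8 → 3² + 3² = 18
18 = (2,2)_8 → 2² + 2² = 8
8 = (1,0)_8 → 1² + 0² = 1  — reached the fixed point 1.
1 → 1, so 1 is the first repeated value.

1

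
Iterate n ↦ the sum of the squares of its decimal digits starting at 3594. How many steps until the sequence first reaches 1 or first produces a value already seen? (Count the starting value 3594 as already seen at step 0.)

3594 → 3² + 5² + 9² + 4² = 131
131 → 1² + 3² + 1² = 11
11 → 1² + 1² = 2
2 → 2² = 4
4 → 4² = 16
16 → 1² + 6² = 37
37 → 3² + 7² = 58
58 → 5² + 8² = 89
89 → 8² + 9² = 145
145 → 1² + 4² + 5² = 42
42 → 4² + 2² = 20
20 → 2² + 0² = 4  — 4 repeats.
That took 12 steps.

12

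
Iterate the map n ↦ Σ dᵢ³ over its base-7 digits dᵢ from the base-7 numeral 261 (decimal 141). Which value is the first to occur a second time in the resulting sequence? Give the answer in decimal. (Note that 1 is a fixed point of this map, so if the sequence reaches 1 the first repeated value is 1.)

9

141 = (2,6,1)_7 → 225
225 = (4,4,1)_7 → 129
129 = (2,4,3)_7 → 99
99 = (2,0,1)_7 → 9
9 = (1,2)_7 → 9  — 9 already appeared earlier.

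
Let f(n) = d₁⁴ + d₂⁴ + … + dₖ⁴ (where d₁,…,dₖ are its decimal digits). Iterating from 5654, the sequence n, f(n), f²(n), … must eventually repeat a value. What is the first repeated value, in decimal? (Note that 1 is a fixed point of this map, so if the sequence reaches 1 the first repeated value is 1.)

2178

5654 → 5⁴ + 6⁴ + 5⁴ + 4⁴ = 2802
2802 → 2⁴ + 8⁴ + 0⁴ + 2⁴ = 4128
4128 → 4⁴ + 1⁴ + 2⁴ + 8⁴ = 4369
4369 → 4⁴ + 3⁴ + 6⁴ + 9⁴ = 8194
8194 → 8⁴ + 1⁴ + 9⁴ + 4⁴ = 10914
10914 → 1⁴ + 0⁴ + 9⁴ + 1⁴ + 4⁴ = 6819
6819 → 6⁴ + 8⁴ + 1⁴ + 9⁴ = 11954
11954 → 1⁴ + 1⁴ + 9⁴ + 5⁴ + 4⁴ = 7444
7444 → 7⁴ + 4⁴ + 4⁴ + 4⁴ = 3169
3169 → 3⁴ + 1⁴ + 6⁴ + 9⁴ = 7939
7939 → 7⁴ + 9⁴ + 3⁴ + 9⁴ = 15604
15604 → 1⁴ + 5⁴ + 6⁴ + 0⁴ + 4⁴ = 2178
2178 → 2⁴ + 1⁴ + 7⁴ + 8⁴ = 6514
6514 → 6⁴ + 5⁴ + 1⁴ + 4⁴ = 2178  — 2178 already appeared earlier.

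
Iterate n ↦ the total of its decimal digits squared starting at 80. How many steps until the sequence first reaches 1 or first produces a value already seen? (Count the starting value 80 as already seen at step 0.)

13

80 → 8² + 0² = 64
64 → 6² + 4² = 52
52 → 5² + 2² = 29
29 → 2² + 9² = 85
85 → 8² + 5² = 89
89 → 8² + 9² = 145
145 → 1² + 4² + 5² = 42
42 → 4² + 2² = 20
20 → 2² + 0² = 4
4 → 4² = 16
16 → 1² + 6² = 37
37 → 3² + 7² = 58
58 → 5² + 8² = 89  — 89 repeats.
That took 13 steps.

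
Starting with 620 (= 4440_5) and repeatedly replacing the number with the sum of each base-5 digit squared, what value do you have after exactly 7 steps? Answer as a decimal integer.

620 = (4,4,4,0)_5 → 4² + 4² + 4² + 0² = 48
48 = (1,4,3)_5 → 1² + 4² + 3² = 26
26 = (1,0,1)_5 → 1² + 0² + 1² = 2
2 = (2)_5 → 2² = 4
4 = (4)_5 → 4² = 16
16 = (3,1)_5 → 3² + 1² = 10
10 = (2,0)_5 → 2² + 0² = 4

4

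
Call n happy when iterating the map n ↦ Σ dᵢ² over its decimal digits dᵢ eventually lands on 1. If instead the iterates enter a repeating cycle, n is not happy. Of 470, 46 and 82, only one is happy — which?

470: 470 → 65 → 61 → 37 → 58 → 89 → 145 → 42 → 20 → 4 → 16 → 37  — repeats 37 (not happy)
46: 46 → 52 → 29 → 85 → 89 → 145 → 42 → 20 → 4 → 16 → 37 → 58 → 89  — repeats 89 (not happy)
82: 82 → 68 → 100 → 1  — reaches 1 (happy)

82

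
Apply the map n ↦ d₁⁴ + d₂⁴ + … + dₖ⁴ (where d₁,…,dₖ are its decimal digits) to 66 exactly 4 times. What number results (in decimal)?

2178

66 → 6⁴ + 6⁴ = 1296 + 1296 = 2592
2592 → 2⁴ + 5⁴ + 9⁴ + 2⁴ = 16 + 625 + 6561 + 16 = 7218
7218 → 7⁴ + 2⁴ + 1⁴ + 8⁴ = 2401 + 16 + 1 + 4096 = 6514
6514 → 6⁴ + 5⁴ + 1⁴ + 4⁴ = 1296 + 625 + 1 + 256 = 2178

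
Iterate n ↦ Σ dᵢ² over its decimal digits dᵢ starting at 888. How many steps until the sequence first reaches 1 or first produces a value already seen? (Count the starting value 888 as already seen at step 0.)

4

888 → 8² + 8² + 8² = 64 + 64 + 64 = 192
192 → 1² + 9² + 2² = 1 + 81 + 4 = 86
86 → 8² + 6² = 64 + 36 = 100
100 → 1² + 0² + 0² = 1 + 0 + 0 = 1  — reached 1.
That took 4 steps.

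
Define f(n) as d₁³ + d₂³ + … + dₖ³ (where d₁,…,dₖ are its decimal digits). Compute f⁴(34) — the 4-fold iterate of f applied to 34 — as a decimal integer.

370

34 → 3³ + 4³ = 91
91 → 9³ + 1³ = 730
730 → 7³ + 3³ + 0³ = 370
370 → 3³ + 7³ + 0³ = 370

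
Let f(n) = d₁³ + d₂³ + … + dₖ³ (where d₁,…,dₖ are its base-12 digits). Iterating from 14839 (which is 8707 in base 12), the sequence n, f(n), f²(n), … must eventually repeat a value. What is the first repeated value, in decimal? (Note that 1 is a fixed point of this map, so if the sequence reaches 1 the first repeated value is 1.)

14839 = (8,7,0,7)_12 → 8³ + 7³ + 0³ + 7³ = 512 + 343 + 0 + 343 = 1198
1198 = (8,3,10)_12 → 8³ + 3³ + 10³ = 512 + 27 + 1000 = 1539
1539 = (10,8,3)_12 → 10³ + 8³ + 3³ = 1000 + 512 + 27 = 1539  — 1539 already appeared earlier.

1539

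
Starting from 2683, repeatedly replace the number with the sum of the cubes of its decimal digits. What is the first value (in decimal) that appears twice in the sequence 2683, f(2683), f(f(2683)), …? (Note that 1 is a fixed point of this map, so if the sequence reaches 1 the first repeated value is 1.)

370

2683 → 763
763 → 586
586 → 853
853 → 664
664 → 496
496 → 1009
1009 → 730
730 → 370
370 → 370  — 370 already appeared earlier.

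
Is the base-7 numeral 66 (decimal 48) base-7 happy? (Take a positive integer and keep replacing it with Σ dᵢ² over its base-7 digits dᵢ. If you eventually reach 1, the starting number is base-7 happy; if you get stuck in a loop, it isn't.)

not base-7 happy

48 = (6,6)_7 → 6² + 6² = 72
72 = (1,3,2)_7 → 1² + 3² + 2² = 14
14 = (2,0)_7 → 2² + 0² = 4
4 = (4)_7 → 4² = 16
16 = (2,2)_7 → 2² + 2² = 8
8 = (1,1)_7 → 1² + 1² = 2
2 = (2)_7 → 2² = 4  — 4 already seen; the sequence cycles without reaching 1.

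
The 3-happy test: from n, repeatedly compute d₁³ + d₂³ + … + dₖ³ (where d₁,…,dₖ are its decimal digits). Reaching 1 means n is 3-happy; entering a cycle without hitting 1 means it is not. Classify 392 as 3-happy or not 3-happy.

392 → 3³ + 9³ + 2³ = 764
764 → 7³ + 6³ + 4³ = 623
623 → 6³ + 2³ + 3³ = 251
251 → 2³ + 5³ + 1³ = 134
134 → 1³ + 3³ + 4³ = 92
92 → 9³ + 2³ = 737
737 → 7³ + 3³ + 7³ = 713
713 → 7³ + 1³ + 3³ = 371
371 → 3³ + 7³ + 1³ = 371  — 371 already seen; the sequence cycles without reaching 1.

not 3-happy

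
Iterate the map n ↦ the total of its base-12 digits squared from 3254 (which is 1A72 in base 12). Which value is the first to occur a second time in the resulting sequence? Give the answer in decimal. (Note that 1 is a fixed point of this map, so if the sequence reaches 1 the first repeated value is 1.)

3254 = (1,10,7,2)_12 → 1² + 10² + 7² + 2² = 1 + 100 + 49 + 4 = 154
154 = (1,0,10)_12 → 1² + 0² + 10² = 1 + 0 + 100 = 101
101 = (8,5)_12 → 8² + 5² = 64 + 25 = 89
89 = (7,5)_12 → 7² + 5² = 49 + 25 = 74
74 = (6,2)_12 → 6² + 2² = 36 + 4 = 40
40 = (3,4)_12 → 3² + 4² = 9 + 16 = 25
25 = (2,1)_12 → 2² + 1² = 4 + 1 = 5
5 = (5)_12 → 5² = 25  — 25 already appeared earlier.

25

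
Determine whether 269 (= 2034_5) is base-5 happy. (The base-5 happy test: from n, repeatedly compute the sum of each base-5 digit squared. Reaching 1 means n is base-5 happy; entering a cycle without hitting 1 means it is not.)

269 = (2,0,3,4)_5 → 29
29 = (1,0,4)_5 → 17
17 = (3,2)_5 → 13
13 = (2,3)_5 → 13  — 13 already seen; the sequence cycles without reaching 1.

not base-5 happy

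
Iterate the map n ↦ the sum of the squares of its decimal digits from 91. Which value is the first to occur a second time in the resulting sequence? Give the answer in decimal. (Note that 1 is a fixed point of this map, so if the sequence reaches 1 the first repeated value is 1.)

1

91 → 9² + 1² = 81 + 1 = 82
82 → 8² + 2² = 64 + 4 = 68
68 → 6² + 8² = 36 + 64 = 100
100 → 1² + 0² + 0² = 1 + 0 + 0 = 1  — reached the fixed point 1.
1 → 1, so 1 is the first repeated value.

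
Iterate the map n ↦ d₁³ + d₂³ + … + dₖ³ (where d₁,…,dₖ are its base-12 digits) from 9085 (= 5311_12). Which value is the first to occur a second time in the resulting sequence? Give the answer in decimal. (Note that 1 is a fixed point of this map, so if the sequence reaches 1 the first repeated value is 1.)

1001

9085 = (5,3,1,1)_12 → 5³ + 3³ + 1³ + 1³ = 154
154 = (1,0,10)_12 → 1³ + 0³ + 10³ = 1001
1001 = (6,11,5)_12 → 6³ + 11³ + 5³ = 1672
1672 = (11,7,4)_12 → 11³ + 7³ + 4³ = 1738
1738 = (1,0,0,10)_12 → 1³ + 0³ + 0³ + 10³ = 1001  — 1001 already appeared earlier.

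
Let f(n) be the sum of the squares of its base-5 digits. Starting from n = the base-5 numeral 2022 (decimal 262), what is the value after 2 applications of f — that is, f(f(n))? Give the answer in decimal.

8

262 = (2,0,2,2)_5 → 2² + 0² + 2² + 2² = 4 + 0 + 4 + 4 = 12
12 = (2,2)_5 → 2² + 2² = 4 + 4 = 8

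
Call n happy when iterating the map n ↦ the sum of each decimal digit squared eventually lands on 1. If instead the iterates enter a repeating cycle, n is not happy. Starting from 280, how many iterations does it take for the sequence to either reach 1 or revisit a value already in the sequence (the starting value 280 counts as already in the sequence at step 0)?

3

280 → 2² + 8² + 0² = 4 + 64 + 0 = 68
68 → 6² + 8² = 36 + 64 = 100
100 → 1² + 0² + 0² = 1 + 0 + 0 = 1  — reached 1.
That took 3 steps.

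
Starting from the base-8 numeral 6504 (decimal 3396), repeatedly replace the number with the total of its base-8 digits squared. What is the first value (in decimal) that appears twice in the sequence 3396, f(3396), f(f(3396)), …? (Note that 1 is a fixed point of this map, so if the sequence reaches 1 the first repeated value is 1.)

1

3396 = (6,5,0,4)_8 → 6² + 5² + 0² + 4² = 36 + 25 + 0 + 16 = 77
77 = (1,1,5)_8 → 1² + 1² + 5² = 1 + 1 + 25 = 27
27 = (3,3)_8 → 3² + 3² = 9 + 9 = 18
18 = (2,2)_8 → 2² + 2² = 4 + 4 = 8
8 = (1,0)_8 → 1² + 0² = 1 + 0 = 1  — reached the fixed point 1.
1 → 1, so 1 is the first repeated value.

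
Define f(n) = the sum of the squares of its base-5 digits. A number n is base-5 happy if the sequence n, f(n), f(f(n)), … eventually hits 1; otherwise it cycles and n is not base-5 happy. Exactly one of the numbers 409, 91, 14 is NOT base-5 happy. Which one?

409: 409 → 27 → 5 → 1  — reaches 1 (base-5 happy)
91: 91 → 19 → 25 → 1  — reaches 1 (base-5 happy)
14: 14 → 20 → 16 → 10 → 4 → 16  — repeats 16 (not base-5 happy)

14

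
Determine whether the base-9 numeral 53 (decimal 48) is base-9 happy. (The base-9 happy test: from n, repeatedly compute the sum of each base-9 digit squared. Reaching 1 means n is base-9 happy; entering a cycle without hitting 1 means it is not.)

48 = (5,3)_9 → 5² + 3² = 34
34 = (3,7)_9 → 3² + 7² = 58
58 = (6,4)_9 → 6² + 4² = 52
52 = (5,7)_9 → 5² + 7² = 74
74 = (8,2)_9 → 8² + 2² = 68
68 = (7,5)_9 → 7² + 5² = 74  — 74 already seen; the sequence cycles without reaching 1.

not base-9 happy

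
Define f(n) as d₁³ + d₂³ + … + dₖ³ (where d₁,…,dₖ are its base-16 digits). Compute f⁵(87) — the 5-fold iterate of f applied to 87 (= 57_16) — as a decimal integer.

3744

87 = (5,7)_16 → 5³ + 7³ = 125 + 343 = 468
468 = (1,13,4)_16 → 1³ + 13³ + 4³ = 1 + 2197 + 64 = 2262
2262 = (8,13,6)_16 → 8³ + 13³ + 6³ = 512 + 2197 + 216 = 2925
2925 = (11,6,13)_16 → 11³ + 6³ + 13³ = 1331 + 216 + 2197 = 3744
3744 = (14,10,0)_16 → 14³ + 10³ + 0³ = 2744 + 1000 + 0 = 3744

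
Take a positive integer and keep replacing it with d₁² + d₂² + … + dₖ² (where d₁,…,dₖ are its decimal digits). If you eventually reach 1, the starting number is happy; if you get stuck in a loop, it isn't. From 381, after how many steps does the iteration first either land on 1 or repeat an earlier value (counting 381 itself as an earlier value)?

381 → 3² + 8² + 1² = 9 + 64 + 1 = 74
74 → 7² + 4² = 49 + 16 = 65
65 → 6² + 5² = 36 + 25 = 61
61 → 6² + 1² = 36 + 1 = 37
37 → 3² + 7² = 9 + 49 = 58
58 → 5² + 8² = 25 + 64 = 89
89 → 8² + 9² = 64 + 81 = 145
145 → 1² + 4² + 5² = 1 + 16 + 25 = 42
42 → 4² + 2² = 16 + 4 = 20
20 → 2² + 0² = 4 + 0 = 4
4 → 4² = 16
16 → 1² + 6² = 1 + 36 = 37  — 37 repeats.
That took 12 steps.

12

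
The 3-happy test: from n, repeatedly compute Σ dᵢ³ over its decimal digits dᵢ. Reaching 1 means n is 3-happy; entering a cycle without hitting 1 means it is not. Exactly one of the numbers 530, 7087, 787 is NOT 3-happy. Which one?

530

530: 530 → 152 → 134 → 92 → 737 → 713 → 371 → 371  — repeats 371 (not 3-happy)
7087: 7087 → 1198 → 1243 → 100 → 1  — reaches 1 (3-happy)
787: 787 → 1198 → 1243 → 100 → 1  — reaches 1 (3-happy)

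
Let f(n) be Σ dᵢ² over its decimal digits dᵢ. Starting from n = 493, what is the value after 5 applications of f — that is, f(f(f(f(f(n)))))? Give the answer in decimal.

145

493 → 4² + 9² + 3² = 106
106 → 1² + 0² + 6² = 37
37 → 3² + 7² = 58
58 → 5² + 8² = 89
89 → 8² + 9² = 145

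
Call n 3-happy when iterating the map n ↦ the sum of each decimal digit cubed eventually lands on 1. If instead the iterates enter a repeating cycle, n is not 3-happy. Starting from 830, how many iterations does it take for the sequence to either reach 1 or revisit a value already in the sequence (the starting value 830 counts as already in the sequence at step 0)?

830 → 8³ + 3³ + 0³ = 539
539 → 5³ + 3³ + 9³ = 881
881 → 8³ + 8³ + 1³ = 1025
1025 → 1³ + 0³ + 2³ + 5³ = 134
134 → 1³ + 3³ + 4³ = 92
92 → 9³ + 2³ = 737
737 → 7³ + 3³ + 7³ = 713
713 → 7³ + 1³ + 3³ = 371
371 → 3³ + 7³ + 1³ = 371  — 371 repeats.
That took 9 steps.

9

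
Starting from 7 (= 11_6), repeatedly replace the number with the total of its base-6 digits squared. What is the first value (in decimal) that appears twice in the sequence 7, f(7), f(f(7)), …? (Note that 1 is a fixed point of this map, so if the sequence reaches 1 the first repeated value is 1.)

20

7 = (1,1)_6 → 1² + 1² = 2
2 = (2)_6 → 2² = 4
4 = (4)_6 → 4² = 16
16 = (2,4)_6 → 2² + 4² = 20
20 = (3,2)_6 → 3² + 2² = 13
13 = (2,1)_6 → 2² + 1² = 5
5 = (5)_6 → 5² = 25
25 = (4,1)_6 → 4² + 1² = 17
17 = (2,5)_6 → 2² + 5² = 29
29 = (4,5)_6 → 4² + 5² = 41
41 = (1,0,5)_6 → 1² + 0² + 5² = 26
26 = (4,2)_6 → 4² + 2² = 20  — 20 already appeared earlier.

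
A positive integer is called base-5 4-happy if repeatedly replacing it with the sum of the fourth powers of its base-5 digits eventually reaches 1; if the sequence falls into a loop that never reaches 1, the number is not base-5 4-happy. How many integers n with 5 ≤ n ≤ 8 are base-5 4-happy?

5: 5 → 1  — base-5 4-happy
6: 6 → 2 → 16 → 82 → 98 → 418 → 244 → 594 → 674 → 514 → 528 → 338 → 194 → 354 → 528  — not base-5 4-happy
7: 7 → 17 → 97 → 353 → 353  — not base-5 4-happy
8: 8 → 82 → 98 → 418 → 244 → 594 → 674 → 514 → 528 → 338 → 194 → 354 → 528  — not base-5 4-happy
base-5 4-happy: 5

1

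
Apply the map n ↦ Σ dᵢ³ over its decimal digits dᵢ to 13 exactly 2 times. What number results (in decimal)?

520

13 → 1³ + 3³ = 28
28 → 2³ + 8³ = 520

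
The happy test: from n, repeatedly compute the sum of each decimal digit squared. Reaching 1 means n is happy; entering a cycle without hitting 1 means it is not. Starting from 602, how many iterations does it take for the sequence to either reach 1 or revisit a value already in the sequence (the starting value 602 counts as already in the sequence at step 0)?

10

602 → 40
40 → 16
16 → 37
37 → 58
58 → 89
89 → 145
145 → 42
42 → 20
20 → 4
4 → 16  — 16 repeats.
That took 10 steps.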